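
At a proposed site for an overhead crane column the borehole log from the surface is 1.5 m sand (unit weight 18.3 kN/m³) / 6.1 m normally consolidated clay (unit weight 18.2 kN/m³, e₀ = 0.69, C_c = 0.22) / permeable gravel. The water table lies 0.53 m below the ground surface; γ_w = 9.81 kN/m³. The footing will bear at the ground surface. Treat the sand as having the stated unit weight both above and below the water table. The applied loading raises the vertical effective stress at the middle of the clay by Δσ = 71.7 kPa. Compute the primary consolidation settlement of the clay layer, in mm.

Mid-depth of clay below the ground surface: z = 1.5 + 6.1/2 = 4.55 m.
Total vertical stress at mid-clay: σ_v = 18.3×1.5 + 18.2×3.05 = 82.96 kPa.
Pore pressure: u = 9.81×(4.55 − 0.53) = 39.436 kPa.
Initial effective stress: σ'_0 = σ_v − u = 82.96 − 39.436 = 43.524 kPa.
Final effective stress: σ'_f = σ'_0 + Δσ = 43.524 + 71.7 = 115.22 kPa.
Normally consolidated clay, so the full stress increment lies on the virgin compression line:
S_c = C_c·H/(1+e₀)·log₁₀(σ'_f/σ'_0) = 0.22×6.1/(1+0.69)×log₁₀(115.22/43.524)
    = 0.79408 × 0.4228 = 0.3357 m

S_c ≈ 336 mm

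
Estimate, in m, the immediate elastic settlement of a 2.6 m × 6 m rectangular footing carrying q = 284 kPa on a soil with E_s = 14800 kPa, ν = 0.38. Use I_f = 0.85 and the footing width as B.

Immediate (elastic) settlement: S_e = q·B·(1−ν²)/E_s · I_f.
S_e = 284 × 2.6 × (1 − 0.38²) / 14800 × 0.85
    = 284 × 2.6 × 0.8556 / 14800 × 0.85
    = 0.03628 m

S_e ≈ 0.0363 m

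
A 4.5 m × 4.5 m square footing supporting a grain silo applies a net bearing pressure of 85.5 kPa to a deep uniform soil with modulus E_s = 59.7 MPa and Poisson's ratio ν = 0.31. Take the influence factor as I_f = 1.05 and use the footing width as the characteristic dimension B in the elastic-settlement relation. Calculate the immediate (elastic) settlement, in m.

Immediate (elastic) settlement: S_e = q·B·(1−ν²)/E_s · I_f.
E_s = 59.7 MPa = 59700 kPa.
S_e = 85.5 × 4.5 × (1 − 0.31²) / 59700 × 1.05
    = 85.5 × 4.5 × 0.9039 / 59700 × 1.05
    = 0.006117 m

S_e ≈ 0.00612 m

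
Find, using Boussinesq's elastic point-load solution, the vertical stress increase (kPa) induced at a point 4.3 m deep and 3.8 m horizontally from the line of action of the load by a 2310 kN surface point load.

Boussinesq vertical stress below a point load on an elastic half-space:
Δσ_z = 3P/(2πz²) · [1 + (r/z)²]^(−5/2)
r/z = 3.8/4.3 = 0.88372; [1+(r/z)²]^(−5/2) = 0.23625.
Δσ_z = 3×2310/(2π×4.3²) × 0.23625 = 59.651 × 0.23625 = 14.09 kPa

Δσ_z ≈ 14.1 kPa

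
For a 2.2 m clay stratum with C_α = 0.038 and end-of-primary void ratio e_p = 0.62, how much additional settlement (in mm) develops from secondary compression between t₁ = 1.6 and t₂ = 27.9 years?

S_s ≈ 64.1 mm

Secondary compression: S_s = C_α·H/(1+e_p)·log₁₀(t₂/t₁)
S_s = 0.038×2.2/(1+0.62)×log₁₀(27.9/1.6)
    = 0.0516 × 1.241 = 0.06407 m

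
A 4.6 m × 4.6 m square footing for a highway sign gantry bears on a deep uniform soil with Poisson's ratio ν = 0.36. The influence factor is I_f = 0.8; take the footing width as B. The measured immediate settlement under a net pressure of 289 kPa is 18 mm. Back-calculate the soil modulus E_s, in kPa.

E_s ≈ 51400 kPa

S_e = q·B·(1−ν²)/E_s · I_f  ⇒  E_s = q·B·(1−ν²)·I_f / S_e.
E_s = 289 × 4.6 × 0.8704 × 0.8 / 0.018 = 51430 kPa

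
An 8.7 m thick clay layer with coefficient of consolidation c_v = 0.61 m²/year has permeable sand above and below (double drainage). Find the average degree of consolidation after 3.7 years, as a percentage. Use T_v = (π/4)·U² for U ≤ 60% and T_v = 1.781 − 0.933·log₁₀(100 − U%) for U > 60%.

U ≈ 39 %

Drainage path length: H_d = H/2 = 4.35 m (double drainage).
T_v = c_v·t/H_d² = 0.61×3.7/4.35² = 0.11928.
T_v = 0.11928 corresponds to the U ≤ 60% branch:
U = √(4T_v/π) = 0.3897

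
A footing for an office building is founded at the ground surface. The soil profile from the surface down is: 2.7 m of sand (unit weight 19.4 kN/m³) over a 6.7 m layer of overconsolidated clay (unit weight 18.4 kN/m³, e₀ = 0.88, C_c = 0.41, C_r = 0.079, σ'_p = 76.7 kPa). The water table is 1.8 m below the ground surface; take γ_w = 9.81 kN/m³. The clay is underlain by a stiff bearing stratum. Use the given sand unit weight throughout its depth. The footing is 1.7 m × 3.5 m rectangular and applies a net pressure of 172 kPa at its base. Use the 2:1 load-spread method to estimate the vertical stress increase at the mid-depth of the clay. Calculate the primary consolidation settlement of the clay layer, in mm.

Mid-depth of clay below the ground surface: z = 2.7 + 6.7/2 = 6.05 m.
Total vertical stress at mid-clay: σ_v = 19.4×2.7 + 18.4×3.35 = 114.02 kPa.
Pore pressure: u = 9.81×(6.05 − 1.8) = 41.693 kPa.
Initial effective stress: σ'_0 = σ_v − u = 114.02 − 41.693 = 72.327 kPa.
Stress increase at mid-clay by the 2:1 spreading method:
Δσ = qBL/((B+z)(L+z)) = 172×1.7×3.5/((1.7+6.05)(3.5+6.05)) = 13.827 kPa
Final effective stress: σ'_f = 72.327 + 13.827 = 86.154 kPa.
σ'_f = 86.154 > σ'_p = 76.7 kPa, so the stress path crosses the preconsolidation pressure — recompression up to σ'_p, then virgin compression beyond:
S_c = H/(1+e₀)·[C_r·log₁₀(σ'_p/σ'_0) + C_c·log₁₀(σ'_f/σ'_p)]
    = 6.7/1.88 × [0.079×log₁₀(76.7/72.327) + 0.41×log₁₀(86.154/76.7)]
    = 3.5638 × [0.0020141 + 0.020697] = 0.08094 m

S_c ≈ 80.9 mm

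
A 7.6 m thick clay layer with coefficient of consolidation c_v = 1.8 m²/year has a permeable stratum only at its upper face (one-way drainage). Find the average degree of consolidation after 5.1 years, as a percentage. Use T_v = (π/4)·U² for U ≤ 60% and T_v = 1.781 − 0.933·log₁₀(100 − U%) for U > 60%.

Drainage path length: H_d = H = 7.6 m (single drainage).
T_v = c_v·t/H_d² = 1.8×5.1/7.6² = 0.15893.
T_v = 0.15893 corresponds to the U ≤ 60% branch:
U = √(4T_v/π) = 0.4498

U ≈ 45 %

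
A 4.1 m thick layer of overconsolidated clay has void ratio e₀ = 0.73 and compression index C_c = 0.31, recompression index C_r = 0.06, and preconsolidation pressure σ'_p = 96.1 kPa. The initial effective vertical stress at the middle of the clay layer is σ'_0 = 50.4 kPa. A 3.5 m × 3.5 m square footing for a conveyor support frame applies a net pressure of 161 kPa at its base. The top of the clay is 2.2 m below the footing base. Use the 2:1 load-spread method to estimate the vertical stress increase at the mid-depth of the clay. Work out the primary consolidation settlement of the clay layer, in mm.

S_c ≈ 31 mm

Mid-depth of clay below the footing base: z = 2.2 + 4.1/2 = 4.25 m.
Stress increase at mid-clay by the 2:1 spreading method:
Δσ = qBL/((B+z)(L+z)) = 161×3.5×3.5/((3.5+4.25)(3.5+4.25)) = 32.837 kPa
Final effective stress: σ'_f = 50.4 + 32.837 = 83.237 kPa.
σ'_f = 83.237 ≤ σ'_p = 96.1 kPa, so the clay remains overconsolidated and only the recompression index applies:
S_c = C_r·H/(1+e₀)·log₁₀(σ'_f/σ'_0) = 0.06×4.1/1.73×log₁₀(83.237/50.4)
    = 0.14219 × 0.21789 = 0.03098 m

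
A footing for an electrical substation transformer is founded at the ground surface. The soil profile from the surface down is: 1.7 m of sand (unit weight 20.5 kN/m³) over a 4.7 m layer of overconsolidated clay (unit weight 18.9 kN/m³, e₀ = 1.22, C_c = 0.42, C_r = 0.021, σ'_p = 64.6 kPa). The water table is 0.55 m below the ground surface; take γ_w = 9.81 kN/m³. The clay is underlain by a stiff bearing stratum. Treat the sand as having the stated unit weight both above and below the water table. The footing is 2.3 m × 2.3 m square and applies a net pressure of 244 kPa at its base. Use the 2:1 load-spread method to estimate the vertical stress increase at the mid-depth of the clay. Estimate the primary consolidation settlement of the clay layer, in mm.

S_c ≈ 74.5 mm

Mid-depth of clay below the ground surface: z = 1.7 + 4.7/2 = 4.05 m.
Total vertical stress at mid-clay: σ_v = 20.5×1.7 + 18.9×2.35 = 79.265 kPa.
Pore pressure: u = 9.81×(4.05 − 0.55) = 34.335 kPa.
Initial effective stress: σ'_0 = σ_v − u = 79.265 − 34.335 = 44.93 kPa.
Stress increase at mid-clay by the 2:1 spreading method:
Δσ = qBL/((B+z)(L+z)) = 244×2.3×2.3/((2.3+4.05)(2.3+4.05)) = 32.011 kPa
Final effective stress: σ'_f = 44.93 + 32.011 = 76.941 kPa.
σ'_f = 76.941 > σ'_p = 64.6 kPa, so the stress path crosses the preconsolidation pressure — recompression up to σ'_p, then virgin compression beyond:
S_c = H/(1+e₀)·[C_r·log₁₀(σ'_p/σ'_0) + C_c·log₁₀(σ'_f/σ'_p)]
    = 4.7/2.22 × [0.021×log₁₀(64.6/44.93) + 0.42×log₁₀(76.941/64.6)]
    = 2.1171 × [0.0033116 + 0.031889] = 0.07452 m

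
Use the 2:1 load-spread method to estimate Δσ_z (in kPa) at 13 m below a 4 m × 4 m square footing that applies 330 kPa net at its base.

Δσ_z ≈ 18.3 kPa

By the 2:1 method the load spreads at 1 horizontal : 2 vertical, so at depth z the loaded area has grown by z in each plan dimension:
Δσ = qBL/((B+z)(L+z)) = 330×4×4/((4+13)(4+13)) = 18.27 kPa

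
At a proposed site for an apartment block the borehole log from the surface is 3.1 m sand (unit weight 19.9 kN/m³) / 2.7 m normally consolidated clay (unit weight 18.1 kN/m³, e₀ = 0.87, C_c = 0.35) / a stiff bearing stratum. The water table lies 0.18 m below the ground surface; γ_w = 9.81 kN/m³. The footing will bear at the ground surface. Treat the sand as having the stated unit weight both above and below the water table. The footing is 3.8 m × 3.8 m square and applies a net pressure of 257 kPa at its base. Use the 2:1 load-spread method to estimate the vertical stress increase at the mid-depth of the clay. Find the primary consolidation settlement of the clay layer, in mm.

Mid-depth of clay below the ground surface: z = 3.1 + 2.7/2 = 4.45 m.
Total vertical stress at mid-clay: σ_v = 19.9×3.1 + 18.1×1.35 = 86.125 kPa.
Pore pressure: u = 9.81×(4.45 − 0.18) = 41.889 kPa.
Initial effective stress: σ'_0 = σ_v − u = 86.125 − 41.889 = 44.236 kPa.
Stress increase at mid-clay by the 2:1 spreading method:
Δσ = qBL/((B+z)(L+z)) = 257×3.8×3.8/((3.8+4.45)(3.8+4.45)) = 54.525 kPa
Final effective stress: σ'_f = σ'_0 + Δσ = 44.236 + 54.525 = 98.761 kPa.
Normally consolidated clay, so the full stress increment lies on the virgin compression line:
S_c = C_c·H/(1+e₀)·log₁₀(σ'_f/σ'_0) = 0.35×2.7/(1+0.87)×log₁₀(98.761/44.236)
    = 0.50535 × 0.34881 = 0.1763 m

S_c ≈ 176 mm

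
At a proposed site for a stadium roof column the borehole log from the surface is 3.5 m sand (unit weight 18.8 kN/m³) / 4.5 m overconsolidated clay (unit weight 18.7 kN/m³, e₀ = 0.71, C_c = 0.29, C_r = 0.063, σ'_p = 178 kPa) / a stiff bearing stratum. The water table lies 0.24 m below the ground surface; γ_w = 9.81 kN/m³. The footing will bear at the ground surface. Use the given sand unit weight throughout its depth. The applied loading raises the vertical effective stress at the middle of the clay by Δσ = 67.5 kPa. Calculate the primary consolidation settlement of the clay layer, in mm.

S_c ≈ 58.5 mm

Mid-depth of clay below the ground surface: z = 3.5 + 4.5/2 = 5.75 m.
Total vertical stress at mid-clay: σ_v = 18.8×3.5 + 18.7×2.25 = 107.88 kPa.
Pore pressure: u = 9.81×(5.75 − 0.24) = 54.053 kPa.
Initial effective stress: σ'_0 = σ_v − u = 107.88 − 54.053 = 53.827 kPa.
Final effective stress: σ'_f = 53.827 + 67.5 = 121.33 kPa.
σ'_f = 121.33 ≤ σ'_p = 178 kPa, so the clay remains overconsolidated and only the recompression index applies:
S_c = C_r·H/(1+e₀)·log₁₀(σ'_f/σ'_0) = 0.063×4.5/1.71×log₁₀(121.33/53.827)
    = 0.16579 × 0.35297 = 0.05852 m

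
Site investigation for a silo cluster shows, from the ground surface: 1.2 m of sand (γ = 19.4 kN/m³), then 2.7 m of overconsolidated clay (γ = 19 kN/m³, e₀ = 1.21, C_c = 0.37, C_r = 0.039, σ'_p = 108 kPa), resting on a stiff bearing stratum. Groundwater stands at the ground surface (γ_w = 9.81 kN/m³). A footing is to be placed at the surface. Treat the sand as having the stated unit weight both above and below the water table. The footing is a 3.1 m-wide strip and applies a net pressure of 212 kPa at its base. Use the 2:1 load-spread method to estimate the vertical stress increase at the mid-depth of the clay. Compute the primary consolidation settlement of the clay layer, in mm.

S_c ≈ 82.5 mm

Mid-depth of clay below the ground surface: z = 1.2 + 2.7/2 = 2.55 m.
Total vertical stress at mid-clay: σ_v = 19.4×1.2 + 19×1.35 = 48.93 kPa.
Pore pressure: u = 9.81×(2.55 − 0) = 25.015 kPa.
Initial effective stress: σ'_0 = σ_v − u = 48.93 − 25.015 = 23.915 kPa.
Stress increase at mid-clay by the 2:1 spreading method:
Δσ = qB/(B+z) = 212×3.1/(3.1+2.55) = 116.32 kPa
Final effective stress: σ'_f = 23.915 + 116.32 = 140.23 kPa.
σ'_f = 140.23 > σ'_p = 108 kPa, so the stress path crosses the preconsolidation pressure — recompression up to σ'_p, then virgin compression beyond:
S_c = H/(1+e₀)·[C_r·log₁₀(σ'_p/σ'_0) + C_c·log₁₀(σ'_f/σ'_p)]
    = 2.7/2.21 × [0.039×log₁₀(108/23.915) + 0.37×log₁₀(140.23/108)]
    = 1.2217 × [0.025535 + 0.041964] = 0.08246 m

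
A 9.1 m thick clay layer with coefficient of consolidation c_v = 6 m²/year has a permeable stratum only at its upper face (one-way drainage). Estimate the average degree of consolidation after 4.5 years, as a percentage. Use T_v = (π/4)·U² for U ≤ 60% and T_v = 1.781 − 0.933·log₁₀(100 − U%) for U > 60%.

U ≈ 63.7 %

Drainage path length: H_d = H = 9.1 m (single drainage).
T_v = c_v·t/H_d² = 6×4.5/9.1² = 0.32605.
T_v = 0.32605 corresponds to the U > 60% branch:
U = 1 − 10^((1.781 − T_v)/0.933)/100 = 0.6374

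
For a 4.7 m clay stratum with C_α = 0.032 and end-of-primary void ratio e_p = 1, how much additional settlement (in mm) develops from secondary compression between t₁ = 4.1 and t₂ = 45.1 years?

Secondary compression: S_s = C_α·H/(1+e_p)·log₁₀(t₂/t₁)
S_s = 0.032×4.7/(1+1)×log₁₀(45.1/4.1)
    = 0.0752 × 1.041 = 0.07831 m

S_s ≈ 78.3 mm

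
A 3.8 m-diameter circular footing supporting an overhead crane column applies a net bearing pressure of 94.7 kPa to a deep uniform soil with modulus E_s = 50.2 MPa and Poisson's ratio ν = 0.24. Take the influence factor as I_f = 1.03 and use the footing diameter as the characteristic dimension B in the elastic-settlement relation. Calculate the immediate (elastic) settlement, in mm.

Immediate (elastic) settlement: S_e = q·B·(1−ν²)/E_s · I_f.
E_s = 50.2 MPa = 50200 kPa.
S_e = 94.7 × 3.8 × (1 − 0.24²) / 50200 × 1.03
    = 94.7 × 3.8 × 0.9424 / 50200 × 1.03
    = 0.006958 m = 6.958 mm

S_e ≈ 6.96 mm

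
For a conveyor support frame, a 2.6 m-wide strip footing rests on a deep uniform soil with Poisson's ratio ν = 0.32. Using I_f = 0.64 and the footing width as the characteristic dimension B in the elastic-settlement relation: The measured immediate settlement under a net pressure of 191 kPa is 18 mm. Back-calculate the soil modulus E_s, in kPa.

S_e = q·B·(1−ν²)/E_s · I_f  ⇒  E_s = q·B·(1−ν²)·I_f / S_e.
E_s = 191 × 2.6 × 0.8976 × 0.64 / 0.018 = 15850 kPa

E_s ≈ 15800 kPa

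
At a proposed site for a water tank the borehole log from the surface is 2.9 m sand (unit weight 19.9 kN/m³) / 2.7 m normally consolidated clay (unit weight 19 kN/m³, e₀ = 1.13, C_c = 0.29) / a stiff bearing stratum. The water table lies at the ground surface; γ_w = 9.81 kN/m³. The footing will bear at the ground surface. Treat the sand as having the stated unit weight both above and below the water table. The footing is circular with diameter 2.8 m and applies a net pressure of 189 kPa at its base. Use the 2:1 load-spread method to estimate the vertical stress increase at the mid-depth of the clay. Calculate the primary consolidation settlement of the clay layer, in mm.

Mid-depth of clay below the ground surface: z = 2.9 + 2.7/2 = 4.25 m.
Total vertical stress at mid-clay: σ_v = 19.9×2.9 + 19×1.35 = 83.36 kPa.
Pore pressure: u = 9.81×(4.25 − 0) = 41.693 kPa.
Initial effective stress: σ'_0 = σ_v − u = 83.36 − 41.693 = 41.667 kPa.
Stress increase at mid-clay by the 2:1 spreading method:
Δσ ≈ qD²/(D+z)² = 189×2.8²/(2.8+4.25)² = 29.813 kPa
Final effective stress: σ'_f = σ'_0 + Δσ = 41.667 + 29.813 = 71.48 kPa.
Normally consolidated clay, so the full stress increment lies on the virgin compression line:
S_c = C_c·H/(1+e₀)·log₁₀(σ'_f/σ'_0) = 0.29×2.7/(1+1.13)×log₁₀(71.48/41.667)
    = 0.36761 × 0.23439 = 0.08616 m

S_c ≈ 86.2 mm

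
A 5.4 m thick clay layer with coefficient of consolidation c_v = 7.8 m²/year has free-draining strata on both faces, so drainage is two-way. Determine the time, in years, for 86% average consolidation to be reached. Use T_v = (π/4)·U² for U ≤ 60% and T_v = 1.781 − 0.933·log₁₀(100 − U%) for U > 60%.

t ≈ 0.665 years

Drainage path length: H_d = H/2 = 2.7 m (double drainage).
U > 60%: T_v = 1.781 − 0.933·log₁₀(100 − 86) = 0.71166.
t = T_v·H_d²/c_v = 0.71166×2.7²/7.8 = 0.6651 years.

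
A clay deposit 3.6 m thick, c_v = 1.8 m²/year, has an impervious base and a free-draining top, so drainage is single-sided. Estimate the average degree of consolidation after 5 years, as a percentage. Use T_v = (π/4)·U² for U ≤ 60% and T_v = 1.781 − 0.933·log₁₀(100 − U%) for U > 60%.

Drainage path length: H_d = H = 3.6 m (single drainage).
T_v = c_v·t/H_d² = 1.8×5/3.6² = 0.69444.
T_v = 0.69444 corresponds to the U > 60% branch:
U = 1 − 10^((1.781 − T_v)/0.933)/100 = 0.8539

U ≈ 85.4 %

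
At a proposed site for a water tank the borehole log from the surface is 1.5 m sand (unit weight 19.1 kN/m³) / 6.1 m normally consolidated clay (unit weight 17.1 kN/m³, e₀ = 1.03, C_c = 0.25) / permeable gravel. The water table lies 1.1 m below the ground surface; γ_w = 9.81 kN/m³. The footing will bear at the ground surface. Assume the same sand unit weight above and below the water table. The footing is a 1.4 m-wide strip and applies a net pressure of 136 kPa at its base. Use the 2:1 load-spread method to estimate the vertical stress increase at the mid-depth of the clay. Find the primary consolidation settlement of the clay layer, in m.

Mid-depth of clay below the ground surface: z = 1.5 + 6.1/2 = 4.55 m.
Total vertical stress at mid-clay: σ_v = 19.1×1.5 + 17.1×3.05 = 80.805 kPa.
Pore pressure: u = 9.81×(4.55 − 1.1) = 33.845 kPa.
Initial effective stress: σ'_0 = σ_v − u = 80.805 − 33.845 = 46.96 kPa.
Stress increase at mid-clay by the 2:1 spreading method:
Δσ = qB/(B+z) = 136×1.4/(1.4+4.55) = 32 kPa
Final effective stress: σ'_f = σ'_0 + Δσ = 46.96 + 32 = 78.96 kPa.
Normally consolidated clay, so the full stress increment lies on the virgin compression line:
S_c = C_c·H/(1+e₀)·log₁₀(σ'_f/σ'_0) = 0.25×6.1/(1+1.03)×log₁₀(78.96/46.96)
    = 0.75123 × 0.22568 = 0.1695 m

S_c ≈ 0.17 m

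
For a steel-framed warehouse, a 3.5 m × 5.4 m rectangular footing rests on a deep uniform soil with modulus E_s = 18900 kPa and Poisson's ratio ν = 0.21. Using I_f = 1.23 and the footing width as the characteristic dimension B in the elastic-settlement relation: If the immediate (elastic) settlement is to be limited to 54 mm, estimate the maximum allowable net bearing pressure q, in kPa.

S_e = q·B·(1−ν²)/E_s · I_f  ⇒  q = S_e·E_s / (B·(1−ν²)·I_f).
q = 0.054 × 18900 / (3.5 × 0.9559 × 1.23) = 248 kPa

q ≈ 248 kPa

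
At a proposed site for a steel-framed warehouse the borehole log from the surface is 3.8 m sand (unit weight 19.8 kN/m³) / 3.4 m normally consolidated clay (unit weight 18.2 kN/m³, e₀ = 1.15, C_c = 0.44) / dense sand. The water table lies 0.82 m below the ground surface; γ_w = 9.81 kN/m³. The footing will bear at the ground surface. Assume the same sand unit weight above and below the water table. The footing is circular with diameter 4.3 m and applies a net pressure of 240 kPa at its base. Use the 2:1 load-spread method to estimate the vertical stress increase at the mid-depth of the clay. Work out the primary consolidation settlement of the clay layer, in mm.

Mid-depth of clay below the ground surface: z = 3.8 + 3.4/2 = 5.5 m.
Total vertical stress at mid-clay: σ_v = 19.8×3.8 + 18.2×1.7 = 106.18 kPa.
Pore pressure: u = 9.81×(5.5 − 0.82) = 45.911 kPa.
Initial effective stress: σ'_0 = σ_v − u = 106.18 − 45.911 = 60.269 kPa.
Stress increase at mid-clay by the 2:1 spreading method:
Δσ ≈ qD²/(D+z)² = 240×4.3²/(4.3+5.5)² = 46.206 kPa
Final effective stress: σ'_f = σ'_0 + Δσ = 60.269 + 46.206 = 106.47 kPa.
Normally consolidated clay, so the full stress increment lies on the virgin compression line:
S_c = C_c·H/(1+e₀)·log₁₀(σ'_f/σ'_0) = 0.44×3.4/(1+1.15)×log₁₀(106.47/60.269)
    = 0.69581 × 0.24713 = 0.172 m

S_c ≈ 172 mm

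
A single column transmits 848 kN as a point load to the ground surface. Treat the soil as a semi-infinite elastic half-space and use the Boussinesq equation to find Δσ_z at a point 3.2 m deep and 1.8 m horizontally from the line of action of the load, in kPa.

Boussinesq vertical stress below a point load on an elastic half-space:
Δσ_z = 3P/(2πz²) · [1 + (r/z)²]^(−5/2)
r/z = 1.8/3.2 = 0.5625; [1+(r/z)²]^(−5/2) = 0.50295.
Δσ_z = 3×848/(2π×3.2²) × 0.50295 = 39.54 × 0.50295 = 19.89 kPa

Δσ_z ≈ 19.9 kPa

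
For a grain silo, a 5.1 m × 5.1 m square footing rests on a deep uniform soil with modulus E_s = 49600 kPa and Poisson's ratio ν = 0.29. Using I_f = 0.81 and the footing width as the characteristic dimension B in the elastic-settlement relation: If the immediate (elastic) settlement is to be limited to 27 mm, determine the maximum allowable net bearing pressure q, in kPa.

q ≈ 354 kPa

S_e = q·B·(1−ν²)/E_s · I_f  ⇒  q = S_e·E_s / (B·(1−ν²)·I_f).
q = 0.027 × 49600 / (5.1 × 0.9159 × 0.81) = 354 kPa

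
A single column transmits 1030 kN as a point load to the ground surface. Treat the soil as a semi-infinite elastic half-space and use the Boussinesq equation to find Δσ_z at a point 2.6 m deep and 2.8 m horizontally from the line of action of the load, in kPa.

Δσ_z ≈ 10.6 kPa

Boussinesq vertical stress below a point load on an elastic half-space:
Δσ_z = 3P/(2πz²) · [1 + (r/z)²]^(−5/2)
r/z = 2.8/2.6 = 1.0769; [1+(r/z)²]^(−5/2) = 0.14588.
Δσ_z = 3×1030/(2π×2.6²) × 0.14588 = 72.75 × 0.14588 = 10.61 kPa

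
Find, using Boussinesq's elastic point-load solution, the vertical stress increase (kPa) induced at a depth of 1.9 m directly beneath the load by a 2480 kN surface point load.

Boussinesq vertical stress below a point load on an elastic half-space:
Δσ_z = 3P/(2πz²) · [1 + (r/z)²]^(−5/2)
r/z = 0/1.9 = 0; [1+(r/z)²]^(−5/2) = 1.
Δσ_z = 3×2480/(2π×1.9²) × 1 = 328.01 × 1 = 328 kPa

Δσ_z ≈ 328 kPa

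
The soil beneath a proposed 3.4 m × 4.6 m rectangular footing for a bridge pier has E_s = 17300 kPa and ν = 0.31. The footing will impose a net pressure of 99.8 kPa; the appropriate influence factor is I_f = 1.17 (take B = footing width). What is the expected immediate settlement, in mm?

Immediate (elastic) settlement: S_e = q·B·(1−ν²)/E_s · I_f.
S_e = 99.8 × 3.4 × (1 − 0.31²) / 17300 × 1.17
    = 99.8 × 3.4 × 0.9039 / 17300 × 1.17
    = 0.02074 m = 20.74 mm

S_e ≈ 20.7 mm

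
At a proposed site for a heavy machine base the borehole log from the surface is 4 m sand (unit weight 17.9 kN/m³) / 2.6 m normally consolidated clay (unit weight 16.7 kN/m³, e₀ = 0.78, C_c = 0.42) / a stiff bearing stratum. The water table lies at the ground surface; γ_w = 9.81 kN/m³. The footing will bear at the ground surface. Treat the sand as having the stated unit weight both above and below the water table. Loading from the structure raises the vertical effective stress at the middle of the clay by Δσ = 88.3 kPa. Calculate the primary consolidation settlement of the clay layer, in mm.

S_c ≈ 305 mm

Mid-depth of clay below the ground surface: z = 4 + 2.6/2 = 5.3 m.
Total vertical stress at mid-clay: σ_v = 17.9×4 + 16.7×1.3 = 93.31 kPa.
Pore pressure: u = 9.81×(5.3 − 0) = 51.993 kPa.
Initial effective stress: σ'_0 = σ_v − u = 93.31 − 51.993 = 41.317 kPa.
Final effective stress: σ'_f = σ'_0 + Δσ = 41.317 + 88.3 = 129.62 kPa.
Normally consolidated clay, so the full stress increment lies on the virgin compression line:
S_c = C_c·H/(1+e₀)·log₁₀(σ'_f/σ'_0) = 0.42×2.6/(1+0.78)×log₁₀(129.62/41.317)
    = 0.61348 × 0.49654 = 0.3046 m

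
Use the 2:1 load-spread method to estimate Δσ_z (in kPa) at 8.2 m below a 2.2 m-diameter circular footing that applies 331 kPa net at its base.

By the 2:1 method the load spreads at 1 horizontal : 2 vertical, so at depth z the loaded area has grown by z in each plan dimension:
Δσ ≈ qD²/(D+z)² = 331×2.2²/(2.2+8.2)² = 14.812 kPa

Δσ_z ≈ 14.8 kPa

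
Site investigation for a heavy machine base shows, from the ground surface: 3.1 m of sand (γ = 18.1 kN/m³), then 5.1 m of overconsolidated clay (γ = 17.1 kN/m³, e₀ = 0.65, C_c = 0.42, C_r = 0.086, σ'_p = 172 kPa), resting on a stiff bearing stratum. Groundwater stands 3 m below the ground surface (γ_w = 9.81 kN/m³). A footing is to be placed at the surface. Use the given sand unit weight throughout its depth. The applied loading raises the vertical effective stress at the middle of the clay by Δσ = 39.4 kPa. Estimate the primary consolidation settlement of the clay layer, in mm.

Mid-depth of clay below the ground surface: z = 3.1 + 5.1/2 = 5.65 m.
Total vertical stress at mid-clay: σ_v = 18.1×3.1 + 17.1×2.55 = 99.715 kPa.
Pore pressure: u = 9.81×(5.65 − 3) = 25.997 kPa.
Initial effective stress: σ'_0 = σ_v − u = 99.715 − 25.997 = 73.718 kPa.
Final effective stress: σ'_f = 73.718 + 39.4 = 113.12 kPa.
σ'_f = 113.12 ≤ σ'_p = 172 kPa, so the clay remains overconsolidated and only the recompression index applies:
S_c = C_r·H/(1+e₀)·log₁₀(σ'_f/σ'_0) = 0.086×5.1/1.65×log₁₀(113.12/73.718)
    = 0.26582 × 0.18597 = 0.04943 m

S_c ≈ 49.4 mm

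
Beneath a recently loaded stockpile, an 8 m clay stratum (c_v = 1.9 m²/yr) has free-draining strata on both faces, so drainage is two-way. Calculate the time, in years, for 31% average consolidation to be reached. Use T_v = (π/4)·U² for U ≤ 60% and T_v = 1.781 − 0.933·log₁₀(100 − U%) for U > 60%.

t ≈ 0.636 years

Drainage path length: H_d = H/2 = 4 m (double drainage).
U ≤ 60%: T_v = (π/4)·U² = (π/4)×0.31² = 0.075477.
t = T_v·H_d²/c_v = 0.075477×4²/1.9 = 0.6356 years.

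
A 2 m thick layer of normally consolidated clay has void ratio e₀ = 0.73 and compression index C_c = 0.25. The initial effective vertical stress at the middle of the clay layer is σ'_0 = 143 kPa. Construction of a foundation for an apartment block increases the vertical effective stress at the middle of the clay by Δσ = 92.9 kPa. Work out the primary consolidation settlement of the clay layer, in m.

Final effective stress: σ'_f = σ'_0 + Δσ = 143 + 92.9 = 235.9 kPa.
Normally consolidated clay, so the full stress increment lies on the virgin compression line:
S_c = C_c·H/(1+e₀)·log₁₀(σ'_f/σ'_0) = 0.25×2/(1+0.73)×log₁₀(235.9/143)
    = 0.28902 × 0.21739 = 0.06283 m

S_c ≈ 0.0628 m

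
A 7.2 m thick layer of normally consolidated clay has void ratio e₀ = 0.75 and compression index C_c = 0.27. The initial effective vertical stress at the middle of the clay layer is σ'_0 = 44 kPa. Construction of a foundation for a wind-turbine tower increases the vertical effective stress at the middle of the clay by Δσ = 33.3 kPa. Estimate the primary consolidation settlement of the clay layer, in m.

S_c ≈ 0.272 m

Final effective stress: σ'_f = σ'_0 + Δσ = 44 + 33.3 = 77.3 kPa.
Normally consolidated clay, so the full stress increment lies on the virgin compression line:
S_c = C_c·H/(1+e₀)·log₁₀(σ'_f/σ'_0) = 0.27×7.2/(1+0.75)×log₁₀(77.3/44)
    = 1.1109 × 0.24473 = 0.2719 m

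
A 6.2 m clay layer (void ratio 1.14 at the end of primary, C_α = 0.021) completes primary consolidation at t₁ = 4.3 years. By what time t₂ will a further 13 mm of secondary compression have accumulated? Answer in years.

t₂ ≈ 7.03 years

S_s = C_α·H/(1+e_p)·log₁₀(t₂/t₁) ⇒ log₁₀(t₂/t₁) = S_s·(1+e_p)/(C_α·H).
log₁₀(t₂/t₁) = 0.013 × (1+1.14) / (0.021×6.2) = 0.2137
t₂ = t₁ × 10^0.2137 = 4.3 × 1.636 = 7.033 years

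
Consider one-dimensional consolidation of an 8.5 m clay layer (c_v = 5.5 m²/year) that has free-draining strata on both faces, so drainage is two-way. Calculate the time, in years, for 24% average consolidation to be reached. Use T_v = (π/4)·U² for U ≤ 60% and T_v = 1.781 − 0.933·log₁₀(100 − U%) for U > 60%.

t ≈ 0.149 years

Drainage path length: H_d = H/2 = 4.25 m (double drainage).
U ≤ 60%: T_v = (π/4)·U² = (π/4)×0.24² = 0.045239.
t = T_v·H_d²/c_v = 0.045239×4.25²/5.5 = 0.1486 years.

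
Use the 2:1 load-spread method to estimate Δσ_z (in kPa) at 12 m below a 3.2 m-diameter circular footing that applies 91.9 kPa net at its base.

Δσ_z ≈ 4.07 kPa

By the 2:1 method the load spreads at 1 horizontal : 2 vertical, so at depth z the loaded area has grown by z in each plan dimension:
Δσ ≈ qD²/(D+z)² = 91.9×3.2²/(3.2+12)² = 4.0731 kPa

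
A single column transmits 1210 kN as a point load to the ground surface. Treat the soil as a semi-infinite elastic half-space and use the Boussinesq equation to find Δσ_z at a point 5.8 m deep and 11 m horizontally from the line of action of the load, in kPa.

Boussinesq vertical stress below a point load on an elastic half-space:
Δσ_z = 3P/(2πz²) · [1 + (r/z)²]^(−5/2)
r/z = 11/5.8 = 1.8966; [1+(r/z)²]^(−5/2) = 0.022072.
Δσ_z = 3×1210/(2π×5.8²) × 0.022072 = 17.174 × 0.022072 = 0.3791 kPa

Δσ_z ≈ 0.379 kPa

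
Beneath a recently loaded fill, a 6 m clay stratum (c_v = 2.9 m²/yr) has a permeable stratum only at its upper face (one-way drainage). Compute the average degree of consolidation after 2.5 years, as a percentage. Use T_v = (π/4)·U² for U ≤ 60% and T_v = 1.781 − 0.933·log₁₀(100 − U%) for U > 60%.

U ≈ 50.6 %

Drainage path length: H_d = H = 6 m (single drainage).
T_v = c_v·t/H_d² = 2.9×2.5/6² = 0.20139.
T_v = 0.20139 corresponds to the U ≤ 60% branch:
U = √(4T_v/π) = 0.5064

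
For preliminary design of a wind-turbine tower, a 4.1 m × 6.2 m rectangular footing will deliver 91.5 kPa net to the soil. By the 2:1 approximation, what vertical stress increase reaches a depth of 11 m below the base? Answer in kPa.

Δσ_z ≈ 8.96 kPa

By the 2:1 method the load spreads at 1 horizontal : 2 vertical, so at depth z the loaded area has grown by z in each plan dimension:
Δσ = qBL/((B+z)(L+z)) = 91.5×4.1×6.2/((4.1+11)(6.2+11)) = 8.9555 kPa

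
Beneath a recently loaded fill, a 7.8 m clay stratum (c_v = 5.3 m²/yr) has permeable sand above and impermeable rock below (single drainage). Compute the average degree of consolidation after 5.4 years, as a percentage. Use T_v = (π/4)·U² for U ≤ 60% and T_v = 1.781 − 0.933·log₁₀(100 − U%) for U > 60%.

U ≈ 74.6 %

Drainage path length: H_d = H = 7.8 m (single drainage).
T_v = c_v·t/H_d² = 5.3×5.4/7.8² = 0.47041.
T_v = 0.47041 corresponds to the U > 60% branch:
U = 1 − 10^((1.781 − T_v)/0.933)/100 = 0.7461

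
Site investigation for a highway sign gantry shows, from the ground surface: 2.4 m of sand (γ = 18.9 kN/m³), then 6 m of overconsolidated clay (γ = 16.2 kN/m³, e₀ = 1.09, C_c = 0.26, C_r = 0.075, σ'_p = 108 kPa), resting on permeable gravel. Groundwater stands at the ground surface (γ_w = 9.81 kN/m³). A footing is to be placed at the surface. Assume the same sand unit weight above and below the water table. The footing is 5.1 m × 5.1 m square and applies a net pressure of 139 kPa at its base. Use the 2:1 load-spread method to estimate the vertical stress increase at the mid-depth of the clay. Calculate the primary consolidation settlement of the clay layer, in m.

S_c ≈ 0.055 m

Mid-depth of clay below the ground surface: z = 2.4 + 6/2 = 5.4 m.
Total vertical stress at mid-clay: σ_v = 18.9×2.4 + 16.2×3 = 93.96 kPa.
Pore pressure: u = 9.81×(5.4 − 0) = 52.974 kPa.
Initial effective stress: σ'_0 = σ_v − u = 93.96 − 52.974 = 40.986 kPa.
Stress increase at mid-clay by the 2:1 spreading method:
Δσ = qBL/((B+z)(L+z)) = 139×5.1×5.1/((5.1+5.4)(5.1+5.4)) = 32.793 kPa
Final effective stress: σ'_f = 40.986 + 32.793 = 73.779 kPa.
σ'_f = 73.779 ≤ σ'_p = 108 kPa, so the clay remains overconsolidated and only the recompression index applies:
S_c = C_r·H/(1+e₀)·log₁₀(σ'_f/σ'_0) = 0.075×6/2.09×log₁₀(73.779/40.986)
    = 0.21531 × 0.2553 = 0.05497 m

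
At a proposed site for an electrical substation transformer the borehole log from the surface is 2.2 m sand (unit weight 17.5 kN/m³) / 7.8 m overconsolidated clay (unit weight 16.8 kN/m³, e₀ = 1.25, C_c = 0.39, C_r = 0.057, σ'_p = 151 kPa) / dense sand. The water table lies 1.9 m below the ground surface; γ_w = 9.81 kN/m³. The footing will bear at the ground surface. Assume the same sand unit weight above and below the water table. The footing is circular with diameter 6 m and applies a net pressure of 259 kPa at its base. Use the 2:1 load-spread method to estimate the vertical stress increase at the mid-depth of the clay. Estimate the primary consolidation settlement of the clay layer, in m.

Mid-depth of clay below the ground surface: z = 2.2 + 7.8/2 = 6.1 m.
Total vertical stress at mid-clay: σ_v = 17.5×2.2 + 16.8×3.9 = 104.02 kPa.
Pore pressure: u = 9.81×(6.1 − 1.9) = 41.202 kPa.
Initial effective stress: σ'_0 = σ_v − u = 104.02 − 41.202 = 62.818 kPa.
Stress increase at mid-clay by the 2:1 spreading method:
Δσ ≈ qD²/(D+z)² = 259×6²/(6+6.1)² = 63.684 kPa
Final effective stress: σ'_f = 62.818 + 63.684 = 126.5 kPa.
σ'_f = 126.5 ≤ σ'_p = 151 kPa, so the clay remains overconsolidated and only the recompression index applies:
S_c = C_r·H/(1+e₀)·log₁₀(σ'_f/σ'_0) = 0.057×7.8/2.25×log₁₀(126.5/62.818)
    = 0.1976 × 0.30401 = 0.06007 m

S_c ≈ 0.0601 m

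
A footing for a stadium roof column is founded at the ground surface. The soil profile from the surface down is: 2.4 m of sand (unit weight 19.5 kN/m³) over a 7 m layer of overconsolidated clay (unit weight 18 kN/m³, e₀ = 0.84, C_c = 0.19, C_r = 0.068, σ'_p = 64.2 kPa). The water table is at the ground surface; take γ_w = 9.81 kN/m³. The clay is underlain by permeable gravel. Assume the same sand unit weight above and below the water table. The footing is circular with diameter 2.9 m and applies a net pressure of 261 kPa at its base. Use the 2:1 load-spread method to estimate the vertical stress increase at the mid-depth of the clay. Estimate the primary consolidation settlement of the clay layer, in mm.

Mid-depth of clay below the ground surface: z = 2.4 + 7/2 = 5.9 m.
Total vertical stress at mid-clay: σ_v = 19.5×2.4 + 18×3.5 = 109.8 kPa.
Pore pressure: u = 9.81×(5.9 − 0) = 57.879 kPa.
Initial effective stress: σ'_0 = σ_v − u = 109.8 − 57.879 = 51.921 kPa.
Stress increase at mid-clay by the 2:1 spreading method:
Δσ ≈ qD²/(D+z)² = 261×2.9²/(2.9+5.9)² = 28.345 kPa
Final effective stress: σ'_f = 51.921 + 28.345 = 80.266 kPa.
σ'_f = 80.266 > σ'_p = 64.2 kPa, so the stress path crosses the preconsolidation pressure — recompression up to σ'_p, then virgin compression beyond:
S_c = H/(1+e₀)·[C_r·log₁₀(σ'_p/σ'_0) + C_c·log₁₀(σ'_f/σ'_p)]
    = 7/1.84 × [0.068×log₁₀(64.2/51.921) + 0.19×log₁₀(80.266/64.2)]
    = 3.8043 × [0.0062691 + 0.018429] = 0.09396 m

S_c ≈ 94 mm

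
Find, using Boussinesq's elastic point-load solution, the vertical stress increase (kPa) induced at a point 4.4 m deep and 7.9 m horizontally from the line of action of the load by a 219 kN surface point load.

Boussinesq vertical stress below a point load on an elastic half-space:
Δσ_z = 3P/(2πz²) · [1 + (r/z)²]^(−5/2)
r/z = 7.9/4.4 = 1.7955; [1+(r/z)²]^(−5/2) = 0.027276.
Δσ_z = 3×219/(2π×4.4²) × 0.027276 = 5.4011 × 0.027276 = 0.1473 kPa

Δσ_z ≈ 0.147 kPa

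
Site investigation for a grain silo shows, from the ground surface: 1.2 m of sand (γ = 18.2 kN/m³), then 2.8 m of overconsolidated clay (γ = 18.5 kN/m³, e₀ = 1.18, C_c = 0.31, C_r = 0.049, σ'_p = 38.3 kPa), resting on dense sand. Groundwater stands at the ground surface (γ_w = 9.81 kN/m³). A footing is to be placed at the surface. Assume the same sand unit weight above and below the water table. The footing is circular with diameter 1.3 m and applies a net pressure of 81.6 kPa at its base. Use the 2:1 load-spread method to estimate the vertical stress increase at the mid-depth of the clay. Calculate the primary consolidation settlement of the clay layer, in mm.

Mid-depth of clay below the ground surface: z = 1.2 + 2.8/2 = 2.6 m.
Total vertical stress at mid-clay: σ_v = 18.2×1.2 + 18.5×1.4 = 47.74 kPa.
Pore pressure: u = 9.81×(2.6 − 0) = 25.506 kPa.
Initial effective stress: σ'_0 = σ_v − u = 47.74 − 25.506 = 22.234 kPa.
Stress increase at mid-clay by the 2:1 spreading method:
Δσ ≈ qD²/(D+z)² = 81.6×1.3²/(1.3+2.6)² = 9.0667 kPa
Final effective stress: σ'_f = 22.234 + 9.0667 = 31.301 kPa.
σ'_f = 31.301 ≤ σ'_p = 38.3 kPa, so the clay remains overconsolidated and only the recompression index applies:
S_c = C_r·H/(1+e₀)·log₁₀(σ'_f/σ'_0) = 0.049×2.8/2.18×log₁₀(31.301/22.234)
    = 0.062936 × 0.14854 = 0.009348 m

S_c ≈ 9.35 mm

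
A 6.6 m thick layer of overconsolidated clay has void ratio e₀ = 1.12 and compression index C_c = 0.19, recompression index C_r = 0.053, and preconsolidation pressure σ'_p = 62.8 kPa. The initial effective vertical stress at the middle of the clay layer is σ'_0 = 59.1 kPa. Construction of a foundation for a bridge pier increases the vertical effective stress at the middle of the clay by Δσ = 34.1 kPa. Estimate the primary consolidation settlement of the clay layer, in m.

S_c ≈ 0.106 m

Final effective stress: σ'_f = 59.1 + 34.1 = 93.2 kPa.
σ'_f = 93.2 > σ'_p = 62.8 kPa, so the stress path crosses the preconsolidation pressure — recompression up to σ'_p, then virgin compression beyond:
S_c = H/(1+e₀)·[C_r·log₁₀(σ'_p/σ'_0) + C_c·log₁₀(σ'_f/σ'_p)]
    = 6.6/2.12 × [0.053×log₁₀(62.8/59.1) + 0.19×log₁₀(93.2/62.8)]
    = 3.1132 × [0.0013977 + 0.032577] = 0.1058 m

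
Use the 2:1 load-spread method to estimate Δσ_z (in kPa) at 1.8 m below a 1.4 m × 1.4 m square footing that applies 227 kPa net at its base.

By the 2:1 method the load spreads at 1 horizontal : 2 vertical, so at depth z the loaded area has grown by z in each plan dimension:
Δσ = qBL/((B+z)(L+z)) = 227×1.4×1.4/((1.4+1.8)(1.4+1.8)) = 43.449 kPa

Δσ_z ≈ 43.4 kPa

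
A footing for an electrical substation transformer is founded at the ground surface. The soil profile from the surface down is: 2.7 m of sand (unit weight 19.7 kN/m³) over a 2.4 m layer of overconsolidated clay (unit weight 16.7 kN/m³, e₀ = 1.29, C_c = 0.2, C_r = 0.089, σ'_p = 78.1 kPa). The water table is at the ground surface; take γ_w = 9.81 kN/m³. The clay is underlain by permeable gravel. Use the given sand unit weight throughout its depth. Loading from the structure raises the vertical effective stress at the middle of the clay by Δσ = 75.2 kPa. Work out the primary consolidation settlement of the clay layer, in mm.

S_c ≈ 63.9 mm

Mid-depth of clay below the ground surface: z = 2.7 + 2.4/2 = 3.9 m.
Total vertical stress at mid-clay: σ_v = 19.7×2.7 + 16.7×1.2 = 73.23 kPa.
Pore pressure: u = 9.81×(3.9 − 0) = 38.259 kPa.
Initial effective stress: σ'_0 = σ_v − u = 73.23 − 38.259 = 34.971 kPa.
Final effective stress: σ'_f = 34.971 + 75.2 = 110.17 kPa.
σ'_f = 110.17 > σ'_p = 78.1 kPa, so the stress path crosses the preconsolidation pressure — recompression up to σ'_p, then virgin compression beyond:
S_c = H/(1+e₀)·[C_r·log₁₀(σ'_p/σ'_0) + C_c·log₁₀(σ'_f/σ'_p)]
    = 2.4/2.29 × [0.089×log₁₀(78.1/34.971) + 0.2×log₁₀(110.17/78.1)]
    = 1.048 × [0.031056 + 0.029882] = 0.06386 m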